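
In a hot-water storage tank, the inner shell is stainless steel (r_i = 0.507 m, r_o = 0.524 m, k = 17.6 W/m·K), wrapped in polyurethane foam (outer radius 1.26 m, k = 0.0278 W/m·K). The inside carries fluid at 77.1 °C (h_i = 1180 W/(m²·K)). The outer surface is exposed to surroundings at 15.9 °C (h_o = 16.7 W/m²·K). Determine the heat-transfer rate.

Q = 19.2 W

Treat each layer as a resistance in series:
  R_conv,in = 1/(4πr²h) = 1/(4π·0.507²·1180) = 2.624×10^-4 K/W
  R_stainless steel = (1/0.507 − 1/0.524)/(4πk) = 0.06399/(4π·17.6) = 2.893×10^-4 K/W
  R_polyurethane foam = (1/0.524 − 1/1.26)/(4πk) = 1.115/(4π·0.0278) = 3.191 K/W
  R_conv,out = 1/(4πr²h) = 1/(4π·1.26²·16.7) = 0.003001 K/W
ΣR = 2.624×10^-4 + 2.893×10^-4 + 3.191 + 0.003001 = 3.195 K/W
Q = ΔT/ΣR = (77.1 °C − 15.9 °C)/3.195 = 19.2 W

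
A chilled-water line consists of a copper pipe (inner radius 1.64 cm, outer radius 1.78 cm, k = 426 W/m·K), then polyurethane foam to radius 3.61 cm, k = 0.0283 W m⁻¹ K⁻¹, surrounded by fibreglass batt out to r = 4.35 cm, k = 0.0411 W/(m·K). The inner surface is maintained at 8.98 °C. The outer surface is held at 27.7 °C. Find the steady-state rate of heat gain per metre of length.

Q' = 3.98 W/m

Treat each layer as a resistance in series:
  R'_copper = ln(0.0178/0.0164)/(2πk) = 0.08192/(2π·426) = 3.060×10^-5 m·K/W
  R'_polyurethane foam = ln(0.0361/0.0178)/(2πk) = 0.7071/(2π·0.0283) = 3.977 m·K/W
  R'_fibreglass batt = ln(0.0435/0.0361)/(2πk) = 0.1865/(2π·0.0411) = 0.7221 m·K/W
ΣR = 3.060×10^-5 + 3.977 + 0.7221 = 4.699 m·K/W
Q' = ΔT/ΣR = (8.98 °C − 27.7 °C)/4.699 = -3.98 W/m
(Negative Q' ⇒ heat flows inward; heat gain = 3.98 W/m.)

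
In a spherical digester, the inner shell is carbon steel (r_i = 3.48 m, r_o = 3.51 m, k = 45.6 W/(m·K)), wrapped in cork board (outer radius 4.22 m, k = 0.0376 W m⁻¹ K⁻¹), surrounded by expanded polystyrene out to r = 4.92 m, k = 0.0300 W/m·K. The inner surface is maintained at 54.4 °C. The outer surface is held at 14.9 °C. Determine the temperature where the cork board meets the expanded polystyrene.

Treat each layer as a resistance in series:
  R_carbon steel = (1/3.48 − 1/3.51)/(4πk) = 0.002456/(4π·45.6) = 4.286×10^-6 K/W
  R_cork board = (1/3.51 − 1/4.22)/(4πk) = 0.04793/(4π·0.0376) = 0.1014 K/W
  R_expanded polystyrene = (1/4.22 − 1/4.92)/(4πk) = 0.03371/(4π·0.0300) = 0.08943 K/W
ΣR = 4.286×10^-6 + 0.1014 + 0.08943 = 0.1908 K/W
Q = ΔT/ΣR = (54.4 °C − 14.9 °C)/0.1908 = 207.0 W
From the inner boundary to the cork board/expanded polystyrene interface, ΣR_partial = 0.1014 K/W.
T_interface = T_in − Q·ΣR_partial = 54.4 °C − (207.0)(0.1014) = 33.4 °C

T = 33.4 °C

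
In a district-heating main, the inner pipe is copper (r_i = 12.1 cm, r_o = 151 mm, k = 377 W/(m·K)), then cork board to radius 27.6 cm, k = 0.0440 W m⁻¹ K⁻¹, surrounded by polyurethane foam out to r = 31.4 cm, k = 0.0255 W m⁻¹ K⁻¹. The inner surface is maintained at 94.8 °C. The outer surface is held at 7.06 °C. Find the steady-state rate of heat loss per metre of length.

Q' = 29.4 W/m

Series thermal resistances, inner to outer:
  R'_copper = ln(0.151/0.121)/(2πk) = 0.2215/(2π·377) = 9.350×10^-5 m·K/W
  R'_cork board = ln(0.276/0.151)/(2πk) = 0.6031/(2π·0.0440) = 2.182 m·K/W
  R'_polyurethane foam = ln(0.314/0.276)/(2πk) = 0.1290/(2π·0.0255) = 0.8051 m·K/W
ΣR = 9.350×10^-5 + 2.182 + 0.8051 = 2.987 m·K/W
Q' = ΔT/ΣR = (94.8 °C − 7.06 °C)/2.987 = 29.4 W/m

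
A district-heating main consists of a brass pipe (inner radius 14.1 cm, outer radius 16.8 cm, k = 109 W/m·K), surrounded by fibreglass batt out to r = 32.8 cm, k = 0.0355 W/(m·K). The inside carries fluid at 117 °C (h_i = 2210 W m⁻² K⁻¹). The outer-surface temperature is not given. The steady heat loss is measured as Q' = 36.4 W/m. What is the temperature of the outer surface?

Sum the resistances:
  R'_conv,in = 1/(2πr h) = 1/(2π·0.141·2210) = 5.108×10^-4 m·K/W
  R'_brass = ln(0.168/0.141)/(2πk) = 0.1752/(2π·109) = 2.558×10^-4 m·K/W
  R'_fibreglass batt = ln(0.328/0.168)/(2πk) = 0.6690/(2π·0.0355) = 3.000 m·K/W
ΣR = 3.000 m·K/W
ΔT = Q'·ΣR = 36.4 × 3.000 = 109.2 K
Heat flows outward, so T_out = T_in − ΔT = 117 − 109.2 = 7.8 °C

T_out = 7.8 °C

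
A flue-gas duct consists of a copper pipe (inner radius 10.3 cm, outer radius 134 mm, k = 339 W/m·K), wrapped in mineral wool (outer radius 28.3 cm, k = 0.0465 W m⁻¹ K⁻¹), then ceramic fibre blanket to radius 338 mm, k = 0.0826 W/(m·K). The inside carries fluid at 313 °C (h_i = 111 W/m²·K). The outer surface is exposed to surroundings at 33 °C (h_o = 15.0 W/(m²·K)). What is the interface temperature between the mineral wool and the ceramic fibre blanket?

Treat each layer as a resistance in series:
  R'_conv,in = 1/(2πr h) = 1/(2π·0.103·111) = 0.01392 m·K/W
  R'_copper = ln(0.134/0.103)/(2πk) = 0.2631/(2π·339) = 1.235×10^-4 m·K/W
  R'_mineral wool = ln(0.283/0.134)/(2πk) = 0.7476/(2π·0.0465) = 2.559 m·K/W
  R'_ceramic fibre blanket = ln(0.338/0.283)/(2πk) = 0.1776/(2π·0.0826) = 0.3422 m·K/W
  R'_conv,out = 1/(2πr h) = 1/(2π·0.338·15.0) = 0.03139 m·K/W
ΣR = 0.01392 + 1.235×10^-4 + 2.559 + 0.3422 + 0.03139 = 2.947 m·K/W
Q' = ΔT/ΣR = (313 °C − 33 °C)/2.947 = 95.01 W/m
From the inner boundary to the mineral wool/ceramic fibre blanket interface, ΣR_partial = 2.573 m·K/W.
T_interface = T_in − Q'·ΣR_partial = 313 °C − (95.01)(2.573) = 68.5 °C

T = 68.5 °C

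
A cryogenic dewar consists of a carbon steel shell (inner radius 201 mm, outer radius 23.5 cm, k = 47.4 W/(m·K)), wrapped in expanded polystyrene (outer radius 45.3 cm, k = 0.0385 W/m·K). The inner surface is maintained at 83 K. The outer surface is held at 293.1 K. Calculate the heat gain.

Q = 49.6 W

Series thermal resistances, inner to outer:
  R_carbon steel = (1/0.201 − 1/0.235)/(4πk) = 0.7198/(4π·47.4) = 0.001208 K/W
  R_expanded polystyrene = (1/0.235 − 1/0.453)/(4πk) = 2.048/(4π·0.0385) = 4.233 K/W
ΣR = 0.001208 + 4.233 = 4.234 K/W
Q = ΔT/ΣR = (83 K − 293.1 K)/4.234 = -49.6 W
(Negative Q ⇒ heat flows inward; heat gain = 49.6 W.)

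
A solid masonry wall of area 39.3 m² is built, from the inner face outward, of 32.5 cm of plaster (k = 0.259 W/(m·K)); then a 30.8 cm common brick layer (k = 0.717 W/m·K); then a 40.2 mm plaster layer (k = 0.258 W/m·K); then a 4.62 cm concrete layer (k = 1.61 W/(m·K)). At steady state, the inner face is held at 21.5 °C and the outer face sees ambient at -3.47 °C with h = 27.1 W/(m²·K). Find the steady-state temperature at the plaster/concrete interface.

T = -2.61 °C

Series thermal resistances, inner to outer:
  R_plaster = L/(kA) = 0.325/(0.259·39.3) = 0.03193 K/W
  R_common brick = L/(kA) = 0.308/(0.717·39.3) = 0.01093 K/W
  R_plaster = L/(kA) = 0.0402/(0.258·39.3) = 0.003965 K/W
  R_concrete = L/(kA) = 0.0462/(1.61·39.3) = 7.302×10^-4 K/W
  R_conv,out = 1/(hA) = 1/(27.1·39.3) = 9.389×10^-4 K/W
ΣR = 0.03193 + 0.01093 + 0.003965 + 7.302×10^-4 + 9.389×10^-4 = 0.04849 K/W
Q = ΔT/ΣR = (21.5 °C − -3.47 °C)/0.04849 = 515.0 W
From the inner boundary to the plaster/concrete interface, ΣR_partial = 0.04682 K/W.
T_interface = T_in − Q·ΣR_partial = 21.5 °C − (515.0)(0.04682) = -2.61 °C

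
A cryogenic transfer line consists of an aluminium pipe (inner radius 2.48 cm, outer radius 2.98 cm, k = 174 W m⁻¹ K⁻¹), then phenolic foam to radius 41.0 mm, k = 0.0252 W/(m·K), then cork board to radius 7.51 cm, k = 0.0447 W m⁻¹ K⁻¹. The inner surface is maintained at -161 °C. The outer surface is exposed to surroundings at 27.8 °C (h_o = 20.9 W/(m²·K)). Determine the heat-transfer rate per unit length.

Q' = 44.2 W/m

Resistance network (inner→outer):
  R'_aluminium = ln(0.0298/0.0248)/(2πk) = 0.1837/(2π·174) = 1.680×10^-4 m·K/W
  R'_phenolic foam = ln(0.0410/0.0298)/(2πk) = 0.3191/(2π·0.0252) = 2.015 m·K/W
  R'_cork board = ln(0.0751/0.0410)/(2πk) = 0.6052/(2π·0.0447) = 2.155 m·K/W
  R'_conv,out = 1/(2πr h) = 1/(2π·0.0751·20.9) = 0.1014 m·K/W
ΣR = 1.680×10^-4 + 2.015 + 2.155 + 0.1014 = 4.272 m·K/W
Q' = ΔT/ΣR = (-161 °C − 27.8 °C)/4.272 = -44.2 W/m
(Negative Q' ⇒ heat flows inward; heat gain = 44.2 W/m.)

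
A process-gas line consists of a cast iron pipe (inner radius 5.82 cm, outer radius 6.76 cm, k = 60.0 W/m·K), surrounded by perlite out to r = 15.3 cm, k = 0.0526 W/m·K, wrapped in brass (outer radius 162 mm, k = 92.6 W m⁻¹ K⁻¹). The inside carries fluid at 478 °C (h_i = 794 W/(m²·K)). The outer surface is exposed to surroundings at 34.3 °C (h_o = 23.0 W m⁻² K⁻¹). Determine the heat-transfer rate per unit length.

Series thermal resistances, inner to outer:
  R'_conv,in = 1/(2πr h) = 1/(2π·0.0582·794) = 0.003444 m·K/W
  R'_cast iron = ln(0.0676/0.0582)/(2πk) = 0.1497/(2π·60.0) = 3.972×10^-4 m·K/W
  R'_perlite = ln(0.153/0.0676)/(2πk) = 0.8168/(2π·0.0526) = 2.472 m·K/W
  R'_brass = ln(0.162/0.153)/(2πk) = 0.05716/(2π·92.6) = 9.824×10^-5 m·K/W
  R'_conv,out = 1/(2πr h) = 1/(2π·0.162·23.0) = 0.04271 m·K/W
ΣR = 0.003444 + 3.972×10^-4 + 2.472 + 9.824×10^-5 + 0.04271 = 2.519 m·K/W
Q' = ΔT/ΣR = (478 °C − 34.3 °C)/2.519 = 176 W/m

Q' = 176 W/m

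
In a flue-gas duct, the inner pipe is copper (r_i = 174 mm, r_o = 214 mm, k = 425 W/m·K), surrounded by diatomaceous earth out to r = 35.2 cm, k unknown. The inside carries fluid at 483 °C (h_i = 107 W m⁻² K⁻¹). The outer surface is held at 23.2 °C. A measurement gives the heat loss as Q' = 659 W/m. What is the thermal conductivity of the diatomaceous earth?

ΣR = ΔT/Q' = |483 − 23.2|/659 = 0.6977 m·K/W
Known resistances:
  R'_conv,in = 1/(2πr h) = 1/(2π·0.174·107) = 0.008548 m·K/W
  R'_copper = ln(0.214/0.174)/(2πk) = 0.2069/(2π·425) = 7.749×10^-5 m·K/W
R_diatomaceous earth = ΣR − ΣR_known = 0.6977 − 0.008625 = 0.6891 m·K/W
ln(r₂/r₁)/(2πk) = 0.6891 ⇒ k = 0.4977/(2π·0.6891) = 0.115 W/m·K

k = 0.115 W/m·K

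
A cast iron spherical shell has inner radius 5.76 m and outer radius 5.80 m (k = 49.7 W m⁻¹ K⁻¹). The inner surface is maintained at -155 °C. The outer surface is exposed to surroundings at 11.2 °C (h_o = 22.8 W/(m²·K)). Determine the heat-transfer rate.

Q = 1.57×10^6 W

Series thermal resistances, inner to outer:
  R_cast iron = (1/5.76 − 1/5.80)/(4πk) = 0.001197/(4π·49.7) = 1.917×10^-6 K/W
  R_conv,out = 1/(4πr²h) = 1/(4π·5.80²·22.8) = 1.038×10^-4 K/W
ΣR = 1.917×10^-6 + 1.038×10^-4 = 1.057×10^-4 K/W
Q = ΔT/ΣR = (-155 °C − 11.2 °C)/1.057×10^-4 = -1.57×10^6 W
(Negative Q ⇒ heat flows inward; heat gain = 1.57×10^6 W.)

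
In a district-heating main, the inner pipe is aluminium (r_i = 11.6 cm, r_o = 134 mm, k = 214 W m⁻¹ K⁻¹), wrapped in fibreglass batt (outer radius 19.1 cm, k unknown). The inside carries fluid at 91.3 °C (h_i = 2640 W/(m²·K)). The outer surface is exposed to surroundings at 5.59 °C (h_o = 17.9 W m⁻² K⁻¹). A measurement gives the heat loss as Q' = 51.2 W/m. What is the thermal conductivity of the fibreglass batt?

k = 0.0347 W/m·K

ΣR = ΔT/Q' = |91.3 − 5.59|/51.2 = 1.674 m·K/W
Known resistances:
  R'_conv,in = 1/(2πr h) = 1/(2π·0.116·2640) = 5.197×10^-4 m·K/W
  R'_aluminium = ln(0.134/0.116)/(2πk) = 0.1442/(2π·214) = 1.073×10^-4 m·K/W
  R'_conv,out = 1/(2πr h) = 1/(2π·0.191·17.9) = 0.04655 m·K/W
R_fibreglass batt = ΣR − ΣR_known = 1.674 − 0.04718 = 1.627 m·K/W
ln(r₂/r₁)/(2πk) = 1.627 ⇒ k = 0.3544/(2π·1.627) = 0.0347 W/m·K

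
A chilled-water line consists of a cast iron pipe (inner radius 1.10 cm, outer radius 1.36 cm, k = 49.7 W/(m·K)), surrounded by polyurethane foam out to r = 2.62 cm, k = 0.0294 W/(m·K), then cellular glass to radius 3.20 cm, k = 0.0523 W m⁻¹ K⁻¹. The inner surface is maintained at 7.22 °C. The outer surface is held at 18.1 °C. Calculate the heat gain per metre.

Resistance network (inner→outer):
  R'_cast iron = ln(0.0136/0.0110)/(2πk) = 0.2122/(2π·49.7) = 6.794×10^-4 m·K/W
  R'_polyurethane foam = ln(0.0262/0.0136)/(2πk) = 0.6557/(2π·0.0294) = 3.550 m·K/W
  R'_cellular glass = ln(0.0320/0.0262)/(2πk) = 0.2000/(2π·0.0523) = 0.6086 m·K/W
ΣR = 6.794×10^-4 + 3.550 + 0.6086 = 4.159 m·K/W
Q' = ΔT/ΣR = (7.22 °C − 18.1 °C)/4.159 = -2.62 W/m
(Negative Q' ⇒ heat flows inward; heat gain = 2.62 W/m.)

Q' = 2.62 W/m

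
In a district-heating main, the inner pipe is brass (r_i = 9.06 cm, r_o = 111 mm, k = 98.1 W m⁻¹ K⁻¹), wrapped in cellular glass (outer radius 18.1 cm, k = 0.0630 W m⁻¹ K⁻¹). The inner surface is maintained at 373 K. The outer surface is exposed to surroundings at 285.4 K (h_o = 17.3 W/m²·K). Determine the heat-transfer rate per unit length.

Q' = 68.1 W/m

Series thermal resistances, inner to outer:
  R'_brass = ln(0.111/0.0906)/(2πk) = 0.2031/(2π·98.1) = 3.295×10^-4 m·K/W
  R'_cellular glass = ln(0.181/0.111)/(2πk) = 0.4890/(2π·0.0630) = 1.235 m·K/W
  R'_conv,out = 1/(2πr h) = 1/(2π·0.181·17.3) = 0.05083 m·K/W
ΣR = 3.295×10^-4 + 1.235 + 0.05083 = 1.286 m·K/W
Q' = ΔT/ΣR = (373 K − 285.4 K)/1.286 = 68.1 W/m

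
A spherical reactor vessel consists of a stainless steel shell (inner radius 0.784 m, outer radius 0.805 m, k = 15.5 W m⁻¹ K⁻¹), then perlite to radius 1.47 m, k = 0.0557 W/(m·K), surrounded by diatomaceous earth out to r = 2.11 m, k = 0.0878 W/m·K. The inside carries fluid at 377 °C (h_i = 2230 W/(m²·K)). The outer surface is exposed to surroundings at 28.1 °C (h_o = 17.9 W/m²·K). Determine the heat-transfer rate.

Q = 352 W

Resistance network (inner→outer):
  R_conv,in = 1/(4πr²h) = 1/(4π·0.784²·2230) = 5.806×10^-5 K/W
  R_stainless steel = (1/0.784 − 1/0.805)/(4πk) = 0.03327/(4π·15.5) = 1.708×10^-4 K/W
  R_perlite = (1/0.805 − 1/1.47)/(4πk) = 0.5620/(4π·0.0557) = 0.8029 K/W
  R_diatomaceous earth = (1/1.47 − 1/2.11)/(4πk) = 0.2063/(4π·0.0878) = 0.1870 K/W
  R_conv,out = 1/(4πr²h) = 1/(4π·2.11²·17.9) = 9.986×10^-4 K/W
ΣR = 5.806×10^-5 + 1.708×10^-4 + 0.8029 + 0.1870 + 9.986×10^-4 = 0.9911 K/W
Q = ΔT/ΣR = (377 °C − 28.1 °C)/0.9911 = 352 W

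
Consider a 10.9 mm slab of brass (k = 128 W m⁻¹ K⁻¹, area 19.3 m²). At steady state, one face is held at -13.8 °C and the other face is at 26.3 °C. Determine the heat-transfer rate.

Q = kA·ΔT/L = 128 × 19.3 × |-13.8 °C − 26.3 °C| / 0.0109 = 9.09×10^6 W

Q = 9090 kW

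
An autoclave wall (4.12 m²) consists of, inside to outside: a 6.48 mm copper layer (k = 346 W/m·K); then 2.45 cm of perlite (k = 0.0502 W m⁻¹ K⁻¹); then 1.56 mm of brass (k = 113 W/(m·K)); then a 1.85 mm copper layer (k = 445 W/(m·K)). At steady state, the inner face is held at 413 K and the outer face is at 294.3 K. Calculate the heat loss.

Resistance network (inner→outer):
  R_copper = L/(kA) = 0.00648/(346·4.12) = 4.546×10^-6 K/W
  R_perlite = L/(kA) = 0.0245/(0.0502·4.12) = 0.1185 K/W
  R_brass = L/(kA) = 0.00156/(113·4.12) = 3.351×10^-6 K/W
  R_copper = L/(kA) = 0.00185/(445·4.12) = 1.009×10^-6 K/W
ΣR = 4.546×10^-6 + 0.1185 + 3.351×10^-6 + 1.009×10^-6 = 0.1185 K/W
Q = ΔT/ΣR = (413 K − 294.3 K)/0.1185 = 1000 W

Q = 1000 W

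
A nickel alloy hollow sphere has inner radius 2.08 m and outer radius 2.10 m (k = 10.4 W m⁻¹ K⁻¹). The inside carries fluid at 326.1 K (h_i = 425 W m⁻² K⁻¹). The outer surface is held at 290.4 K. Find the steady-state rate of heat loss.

Q = 456 kW

Treat each layer as a resistance in series:
  R_conv,in = 1/(4πr²h) = 1/(4π·2.08²·425) = 4.328×10^-5 K/W
  R_nickel alloy = (1/2.08 − 1/2.10)/(4πk) = 0.004579/(4π·10.4) = 3.504×10^-5 K/W
ΣR = 4.328×10^-5 + 3.504×10^-5 = 7.832×10^-5 K/W
Q = ΔT/ΣR = (326.1 K − 290.4 K)/7.832×10^-5 = 4.56×10^5 W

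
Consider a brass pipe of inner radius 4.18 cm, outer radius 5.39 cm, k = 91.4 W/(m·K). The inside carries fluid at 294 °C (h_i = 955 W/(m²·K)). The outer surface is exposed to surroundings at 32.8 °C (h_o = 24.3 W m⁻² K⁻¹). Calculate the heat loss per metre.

Q' = 2070 W/m

Treat each layer as a resistance in series:
  R'_conv,in = 1/(2πr h) = 1/(2π·0.0418·955) = 0.003987 m·K/W
  R'_brass = ln(0.0539/0.0418)/(2πk) = 0.2542/(2π·91.4) = 4.427×10^-4 m·K/W
  R'_conv,out = 1/(2πr h) = 1/(2π·0.0539·24.3) = 0.1215 m·K/W
ΣR = 0.003987 + 4.427×10^-4 + 0.1215 = 0.1259 m·K/W
Q' = ΔT/ΣR = (294 °C − 32.8 °C)/0.1259 = 2070 W/m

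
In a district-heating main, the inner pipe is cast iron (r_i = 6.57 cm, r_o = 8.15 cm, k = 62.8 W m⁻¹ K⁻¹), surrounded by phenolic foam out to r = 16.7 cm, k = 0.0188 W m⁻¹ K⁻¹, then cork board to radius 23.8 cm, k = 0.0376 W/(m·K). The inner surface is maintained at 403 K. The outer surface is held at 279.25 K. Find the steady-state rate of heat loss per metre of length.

Treat each layer as a resistance in series:
  R'_cast iron = ln(0.0815/0.0657)/(2πk) = 0.2155/(2π·62.8) = 5.462×10^-4 m·K/W
  R'_phenolic foam = ln(0.167/0.0815)/(2πk) = 0.7174/(2π·0.0188) = 6.073 m·K/W
  R'_cork board = ln(0.238/0.167)/(2πk) = 0.3543/(2π·0.0376) = 1.500 m·K/W
ΣR = 5.462×10^-4 + 6.073 + 1.500 = 7.574 m·K/W
Q' = ΔT/ΣR = (403 K − 279.25 K)/7.574 = 16.3 W/m

Q' = 16.3 W/m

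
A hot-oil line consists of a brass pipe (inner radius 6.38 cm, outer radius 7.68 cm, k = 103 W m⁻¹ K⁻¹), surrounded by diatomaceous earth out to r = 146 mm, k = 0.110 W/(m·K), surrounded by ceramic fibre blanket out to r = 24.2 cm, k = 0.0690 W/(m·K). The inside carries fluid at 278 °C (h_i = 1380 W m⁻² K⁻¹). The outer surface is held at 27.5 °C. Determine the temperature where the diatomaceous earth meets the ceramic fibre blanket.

T = 167 °C

Treat each layer as a resistance in series:
  R'_conv,in = 1/(2πr h) = 1/(2π·0.0638·1380) = 0.001808 m·K/W
  R'_brass = ln(0.0768/0.0638)/(2πk) = 0.1855/(2π·103) = 2.866×10^-4 m·K/W
  R'_diatomaceous earth = ln(0.146/0.0768)/(2πk) = 0.6424/(2π·0.110) = 0.9295 m·K/W
  R'_ceramic fibre blanket = ln(0.242/0.146)/(2πk) = 0.5053/(2π·0.0690) = 1.166 m·K/W
ΣR = 0.001808 + 2.866×10^-4 + 0.9295 + 1.166 = 2.098 m·K/W
Q' = ΔT/ΣR = (278 °C − 27.5 °C)/2.098 = 119.4 W/m
From the inner boundary to the diatomaceous earth/ceramic fibre blanket interface, ΣR_partial = 0.9316 m·K/W.
T_interface = T_in − Q'·ΣR_partial = 278 °C − (119.4)(0.9316) = 167 °C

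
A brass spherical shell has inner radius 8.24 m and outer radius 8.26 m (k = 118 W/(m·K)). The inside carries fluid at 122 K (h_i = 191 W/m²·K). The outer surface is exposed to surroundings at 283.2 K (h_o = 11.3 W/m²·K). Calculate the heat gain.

Q = 1470 kW

Resistance network (inner→outer):
  R_conv,in = 1/(4πr²h) = 1/(4π·8.24²·191) = 6.136×10^-6 K/W
  R_brass = (1/8.24 − 1/8.26)/(4πk) = 2.938×10^-4/(4π·118) = 1.982×10^-7 K/W
  R_conv,out = 1/(4πr²h) = 1/(4π·8.26²·11.3) = 1.032×10^-4 K/W
ΣR = 6.136×10^-6 + 1.982×10^-7 + 1.032×10^-4 = 1.095×10^-4 K/W
Q = ΔT/ΣR = (122 K − 283.2 K)/1.095×10^-4 = -1.47×10^6 W
(Negative Q ⇒ heat flows inward; heat gain = 1.47×10^6 W.)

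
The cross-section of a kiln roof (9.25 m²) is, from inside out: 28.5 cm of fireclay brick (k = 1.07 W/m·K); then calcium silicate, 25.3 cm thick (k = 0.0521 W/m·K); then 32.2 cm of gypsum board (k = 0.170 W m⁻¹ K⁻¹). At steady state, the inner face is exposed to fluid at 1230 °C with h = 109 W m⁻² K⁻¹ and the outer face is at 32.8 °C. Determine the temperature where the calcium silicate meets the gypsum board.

T = 356 °C

Resistance network (inner→outer):
  R_conv,in = 1/(hA) = 1/(109·9.25) = 9.918×10^-4 K/W
  R_fireclay brick = L/(kA) = 0.285/(1.07·9.25) = 0.02880 K/W
  R_calcium silicate = L/(kA) = 0.253/(0.0521·9.25) = 0.5250 K/W
  R_gypsum board = L/(kA) = 0.322/(0.170·9.25) = 0.2048 K/W
ΣR = 9.918×10^-4 + 0.02880 + 0.5250 + 0.2048 = 0.7596 K/W
Q = ΔT/ΣR = (1230 °C − 32.8 °C)/0.7596 = 1576 W
From the inner boundary to the calcium silicate/gypsum board interface, ΣR_partial = 0.5548 K/W.
T_interface = T_in − Q·ΣR_partial = 1230 °C − (1576)(0.5548) = 356 °C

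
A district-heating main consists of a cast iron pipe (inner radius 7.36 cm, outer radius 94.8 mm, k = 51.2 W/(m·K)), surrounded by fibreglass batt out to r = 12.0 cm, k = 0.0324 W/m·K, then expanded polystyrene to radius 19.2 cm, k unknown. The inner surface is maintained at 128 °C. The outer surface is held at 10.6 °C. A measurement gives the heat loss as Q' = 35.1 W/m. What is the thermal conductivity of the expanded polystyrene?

ΣR = ΔT/Q' = |128 − 10.6|/35.1 = 3.345 m·K/W
Known resistances:
  R'_cast iron = ln(0.0948/0.0736)/(2πk) = 0.2531/(2π·51.2) = 7.868×10^-4 m·K/W
  R'_fibreglass batt = ln(0.120/0.0948)/(2πk) = 0.2357/(2π·0.0324) = 1.158 m·K/W
R_expanded polystyrene = ΣR − ΣR_known = 3.345 − 1.159 = 2.186 m·K/W
ln(r₂/r₁)/(2πk) = 2.186 ⇒ k = 0.4700/(2π·2.186) = 0.0342 W/m·K

k = 0.0342 W/m·K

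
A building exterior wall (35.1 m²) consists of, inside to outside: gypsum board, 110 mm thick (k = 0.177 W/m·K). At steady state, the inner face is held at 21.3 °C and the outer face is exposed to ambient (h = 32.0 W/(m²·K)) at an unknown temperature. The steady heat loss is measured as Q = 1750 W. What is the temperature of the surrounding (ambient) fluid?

T_out = -11.2 °C

Sum the resistances:
  R_gypsum board = L/(kA) = 0.110/(0.177·35.1) = 0.01771 K/W
  R_conv,out = 1/(hA) = 1/(32.0·35.1) = 8.903×10^-4 K/W
ΣR = 0.01860 K/W
ΔT = Q·ΣR = 1750 × 0.01860 = 32.55 K
Heat flows outward, so T_out = T_in − ΔT = 21.3 − 32.55 = -11.2 °C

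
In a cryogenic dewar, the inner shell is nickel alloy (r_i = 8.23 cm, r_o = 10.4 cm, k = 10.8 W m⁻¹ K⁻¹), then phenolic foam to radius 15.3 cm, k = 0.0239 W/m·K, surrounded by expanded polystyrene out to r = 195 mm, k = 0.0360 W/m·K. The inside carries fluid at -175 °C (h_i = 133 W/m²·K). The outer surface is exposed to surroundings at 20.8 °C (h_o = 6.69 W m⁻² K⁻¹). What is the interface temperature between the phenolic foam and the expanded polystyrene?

T = -27.8 °C

Resistance network (inner→outer):
  R_conv,in = 1/(4πr²h) = 1/(4π·0.0823²·133) = 0.08834 K/W
  R_nickel alloy = (1/0.0823 − 1/0.104)/(4πk) = 2.535/(4π·10.8) = 0.01868 K/W
  R_phenolic foam = (1/0.104 − 1/0.153)/(4πk) = 3.079/(4π·0.0239) = 10.25 K/W
  R_expanded polystyrene = (1/0.153 − 1/0.195)/(4πk) = 1.408/(4π·0.0360) = 3.112 K/W
  R_conv,out = 1/(4πr²h) = 1/(4π·0.195²·6.69) = 0.3128 K/W
ΣR = 0.08834 + 0.01868 + 10.25 + 3.112 + 0.3128 = 13.78 K/W
Q = ΔT/ΣR = (-175 °C − 20.8 °C)/13.78 = -14.21 W
From the inner boundary to the phenolic foam/expanded polystyrene interface, ΣR_partial = 10.36 K/W.
T_interface = T_in − Q·ΣR_partial = -175 °C − (-14.21)(10.36) = -27.8 °C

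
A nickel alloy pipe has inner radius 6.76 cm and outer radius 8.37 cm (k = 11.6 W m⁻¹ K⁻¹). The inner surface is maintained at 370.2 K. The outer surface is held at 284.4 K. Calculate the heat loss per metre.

Q' = 2πk·ΔT/ln(r₂/r₁) = 2π × 11.6 × 85.8 / ln(0.0837/0.0676) = 29300 W/m

Q' = 29.3 kW/m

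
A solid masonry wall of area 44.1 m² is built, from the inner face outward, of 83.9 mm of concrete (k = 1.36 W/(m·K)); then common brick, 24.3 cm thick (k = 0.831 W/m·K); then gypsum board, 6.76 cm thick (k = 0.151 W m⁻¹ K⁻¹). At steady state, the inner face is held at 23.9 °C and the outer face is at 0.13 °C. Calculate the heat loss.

Q = 1310 W

Treat each layer as a resistance in series:
  R_concrete = L/(kA) = 0.0839/(1.36·44.1) = 0.001399 K/W
  R_common brick = L/(kA) = 0.243/(0.831·44.1) = 0.006631 K/W
  R_gypsum board = L/(kA) = 0.0676/(0.151·44.1) = 0.01015 K/W
ΣR = 0.001399 + 0.006631 + 0.01015 = 0.01818 K/W
Q = ΔT/ΣR = (23.9 °C − 0.13 °C)/0.01818 = 1310 W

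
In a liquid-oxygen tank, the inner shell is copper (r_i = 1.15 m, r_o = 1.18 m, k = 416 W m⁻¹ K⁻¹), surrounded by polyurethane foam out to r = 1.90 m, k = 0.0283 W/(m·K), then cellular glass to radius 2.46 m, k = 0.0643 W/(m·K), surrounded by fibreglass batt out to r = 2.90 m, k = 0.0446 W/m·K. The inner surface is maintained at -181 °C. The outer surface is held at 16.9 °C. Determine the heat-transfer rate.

Series thermal resistances, inner to outer:
  R_copper = (1/1.15 − 1/1.18)/(4πk) = 0.02211/(4π·416) = 4.229×10^-6 K/W
  R_polyurethane foam = (1/1.18 − 1/1.90)/(4πk) = 0.3211/(4π·0.0283) = 0.9030 K/W
  R_cellular glass = (1/1.90 − 1/2.46)/(4πk) = 0.1198/(4π·0.0643) = 0.1483 K/W
  R_fibreglass batt = (1/2.46 − 1/2.90)/(4πk) = 0.06168/(4π·0.0446) = 0.1100 K/W
ΣR = 4.229×10^-6 + 0.9030 + 0.1483 + 0.1100 = 1.161 K/W
Q = ΔT/ΣR = (-181 °C − 16.9 °C)/1.161 = -170 W
(Negative Q ⇒ heat flows inward; heat gain = 170 W.)

Q = 170 W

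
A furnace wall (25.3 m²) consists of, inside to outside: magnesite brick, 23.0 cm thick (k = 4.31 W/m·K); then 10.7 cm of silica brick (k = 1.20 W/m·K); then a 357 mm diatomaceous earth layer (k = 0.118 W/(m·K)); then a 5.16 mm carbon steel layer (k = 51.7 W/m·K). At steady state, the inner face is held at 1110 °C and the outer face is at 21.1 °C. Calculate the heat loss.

Q = 8.70 kW

Resistance network (inner→outer):
  R_magnesite brick = L/(kA) = 0.230/(4.31·25.3) = 0.002109 K/W
  R_silica brick = L/(kA) = 0.107/(1.20·25.3) = 0.003524 K/W
  R_diatomaceous earth = L/(kA) = 0.357/(0.118·25.3) = 0.1196 K/W
  R_carbon steel = L/(kA) = 0.00516/(51.7·25.3) = 3.945×10^-6 K/W
ΣR = 0.002109 + 0.003524 + 0.1196 + 3.945×10^-6 = 0.1252 K/W
Q = ΔT/ΣR = (1110 °C − 21.1 °C)/0.1252 = 8700 W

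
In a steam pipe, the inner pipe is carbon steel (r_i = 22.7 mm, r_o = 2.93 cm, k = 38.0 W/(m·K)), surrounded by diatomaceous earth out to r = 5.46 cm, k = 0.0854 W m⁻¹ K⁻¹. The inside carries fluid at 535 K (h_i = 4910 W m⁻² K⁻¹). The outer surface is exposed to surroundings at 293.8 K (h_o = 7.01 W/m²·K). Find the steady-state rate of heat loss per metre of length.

Q' = 153 W/m

Resistance network (inner→outer):
  R'_conv,in = 1/(2πr h) = 1/(2π·0.0227·4910) = 0.001428 m·K/W
  R'_carbon steel = ln(0.0293/0.0227)/(2πk) = 0.2552/(2π·38.0) = 0.001069 m·K/W
  R'_diatomaceous earth = ln(0.0546/0.0293)/(2πk) = 0.6224/(2π·0.0854) = 1.160 m·K/W
  R'_conv,out = 1/(2πr h) = 1/(2π·0.0546·7.01) = 0.4158 m·K/W
ΣR = 0.001428 + 0.001069 + 1.160 + 0.4158 = 1.578 m·K/W
Q' = ΔT/ΣR = (535 K − 293.8 K)/1.578 = 153 W/m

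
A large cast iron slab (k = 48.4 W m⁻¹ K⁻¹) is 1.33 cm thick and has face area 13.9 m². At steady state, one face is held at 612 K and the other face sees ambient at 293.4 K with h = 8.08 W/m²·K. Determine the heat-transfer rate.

Q = 35.7 kW

Series thermal resistances, inner to outer:
  R_cast iron = L/(kA) = 0.0133/(48.4·13.9) = 1.977×10^-5 K/W
  R_conv,out = 1/(hA) = 1/(8.08·13.9) = 0.008904 K/W
ΣR = 1.977×10^-5 + 0.008904 = 0.008924 K/W
Q = ΔT/ΣR = (612 K − 293.4 K)/0.008924 = 35700 W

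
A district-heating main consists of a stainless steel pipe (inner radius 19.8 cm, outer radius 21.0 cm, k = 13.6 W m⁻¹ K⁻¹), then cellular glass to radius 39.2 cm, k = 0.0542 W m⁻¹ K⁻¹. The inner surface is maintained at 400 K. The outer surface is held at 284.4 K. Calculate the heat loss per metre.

Resistance network (inner→outer):
  R'_stainless steel = ln(0.210/0.198)/(2πk) = 0.05884/(2π·13.6) = 6.886×10^-4 m·K/W
  R'_cellular glass = ln(0.392/0.210)/(2πk) = 0.6242/(2π·0.0542) = 1.833 m·K/W
ΣR = 6.886×10^-4 + 1.833 = 1.834 m·K/W
Q' = ΔT/ΣR = (400 K − 284.4 K)/1.834 = 63.0 W/m

Q' = 63.0 W/m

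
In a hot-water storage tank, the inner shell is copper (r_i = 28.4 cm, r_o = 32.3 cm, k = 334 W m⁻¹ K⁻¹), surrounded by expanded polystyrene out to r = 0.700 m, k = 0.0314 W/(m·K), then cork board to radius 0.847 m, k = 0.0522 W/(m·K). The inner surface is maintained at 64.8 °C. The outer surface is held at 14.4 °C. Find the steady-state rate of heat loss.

Resistance network (inner→outer):
  R_copper = (1/0.284 − 1/0.323)/(4πk) = 0.4252/(4π·334) = 1.013×10^-4 K/W
  R_expanded polystyrene = (1/0.323 − 1/0.700)/(4πk) = 1.667/(4π·0.0314) = 4.226 K/W
  R_cork board = (1/0.700 − 1/0.847)/(4πk) = 0.2479/(4π·0.0522) = 0.3780 K/W
ΣR = 1.013×10^-4 + 4.226 + 0.3780 = 4.604 K/W
Q = ΔT/ΣR = (64.8 °C − 14.4 °C)/4.604 = 10.9 W

Q = 10.9 W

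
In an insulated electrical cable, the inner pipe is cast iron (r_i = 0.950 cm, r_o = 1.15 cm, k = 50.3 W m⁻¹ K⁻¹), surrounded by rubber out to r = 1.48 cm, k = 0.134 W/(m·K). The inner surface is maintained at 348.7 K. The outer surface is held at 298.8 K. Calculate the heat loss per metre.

Resistance network (inner→outer):
  R'_cast iron = ln(0.0115/0.00950)/(2πk) = 0.1911/(2π·50.3) = 6.045×10^-4 m·K/W
  R'_rubber = ln(0.0148/0.0115)/(2πk) = 0.2523/(2π·0.134) = 0.2996 m·K/W
ΣR = 6.045×10^-4 + 0.2996 = 0.3002 m·K/W
Q' = ΔT/ΣR = (348.7 K − 298.8 K)/0.3002 = 166 W/m

Q' = 166 W/m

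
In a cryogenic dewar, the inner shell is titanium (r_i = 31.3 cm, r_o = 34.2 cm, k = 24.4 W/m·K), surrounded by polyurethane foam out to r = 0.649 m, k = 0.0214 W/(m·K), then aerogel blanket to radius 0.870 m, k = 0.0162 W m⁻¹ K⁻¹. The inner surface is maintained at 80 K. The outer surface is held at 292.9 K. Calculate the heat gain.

Q = 30.1 W

Series thermal resistances, inner to outer:
  R_titanium = (1/0.313 − 1/0.342)/(4πk) = 0.2709/(4π·24.4) = 8.835×10^-4 K/W
  R_polyurethane foam = (1/0.342 − 1/0.649)/(4πk) = 1.383/(4π·0.0214) = 5.143 K/W
  R_aerogel blanket = (1/0.649 − 1/0.870)/(4πk) = 0.3914/(4π·0.0162) = 1.923 K/W
ΣR = 8.835×10^-4 + 5.143 + 1.923 = 7.067 K/W
Q = ΔT/ΣR = (80 K − 292.9 K)/7.067 = -30.1 W
(Negative Q ⇒ heat flows inward; heat gain = 30.1 W.)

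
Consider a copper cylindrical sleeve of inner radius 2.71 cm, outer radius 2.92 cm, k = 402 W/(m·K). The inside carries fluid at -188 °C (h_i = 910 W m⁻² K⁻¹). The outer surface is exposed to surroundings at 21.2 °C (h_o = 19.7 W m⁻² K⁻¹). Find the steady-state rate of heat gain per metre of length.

Resistance network (inner→outer):
  R'_conv,in = 1/(2πr h) = 1/(2π·0.0271·910) = 0.006454 m·K/W
  R'_copper = ln(0.0292/0.0271)/(2πk) = 0.07463/(2π·402) = 2.955×10^-5 m·K/W
  R'_conv,out = 1/(2πr h) = 1/(2π·0.0292·19.7) = 0.2767 m·K/W
ΣR = 0.006454 + 2.955×10^-5 + 0.2767 = 0.2832 m·K/W
Q' = ΔT/ΣR = (-188 °C − 21.2 °C)/0.2832 = -739 W/m
(Negative Q' ⇒ heat flows inward; heat gain = 739 W/m.)

Q' = 739 W/m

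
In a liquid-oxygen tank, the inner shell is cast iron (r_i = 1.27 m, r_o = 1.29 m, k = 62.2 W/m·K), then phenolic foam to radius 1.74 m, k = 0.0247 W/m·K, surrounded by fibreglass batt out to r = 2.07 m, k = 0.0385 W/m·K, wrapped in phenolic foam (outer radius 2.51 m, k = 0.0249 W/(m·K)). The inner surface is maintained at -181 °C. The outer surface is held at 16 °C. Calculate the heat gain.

Q = 178 W

Series thermal resistances, inner to outer:
  R_cast iron = (1/1.27 − 1/1.29)/(4πk) = 0.01221/(4π·62.2) = 1.562×10^-5 K/W
  R_phenolic foam = (1/1.29 − 1/1.74)/(4πk) = 0.2005/(4π·0.0247) = 0.6459 K/W
  R_fibreglass batt = (1/1.74 − 1/2.07)/(4πk) = 0.09162/(4π·0.0385) = 0.1894 K/W
  R_phenolic foam = (1/2.07 − 1/2.51)/(4πk) = 0.08469/(4π·0.0249) = 0.2706 K/W
ΣR = 1.562×10^-5 + 0.6459 + 0.1894 + 0.2706 = 1.106 K/W
Q = ΔT/ΣR = (-181 °C − 16 °C)/1.106 = -178 W
(Negative Q ⇒ heat flows inward; heat gain = 178 W.)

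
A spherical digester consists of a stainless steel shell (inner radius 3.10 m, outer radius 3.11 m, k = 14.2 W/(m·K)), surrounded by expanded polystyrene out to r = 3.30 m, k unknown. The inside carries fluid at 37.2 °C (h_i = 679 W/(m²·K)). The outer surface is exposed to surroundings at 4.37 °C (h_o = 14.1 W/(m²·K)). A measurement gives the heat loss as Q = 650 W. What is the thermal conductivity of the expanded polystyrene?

k = 0.0295 W/m·K

ΣR = ΔT/Q = |37.2 − 4.37|/650 = 0.05051 K/W
Known resistances:
  R_conv,in = 1/(4πr²h) = 1/(4π·3.10²·679) = 1.220×10^-5 K/W
  R_stainless steel = (1/3.10 − 1/3.11)/(4πk) = 0.001037/(4π·14.2) = 5.813×10^-6 K/W
  R_conv,out = 1/(4πr²h) = 1/(4π·3.30²·14.1) = 5.183×10^-4 K/W
R_expanded polystyrene = ΣR − ΣR_known = 0.05051 − 5.363×10^-4 = 0.04997 K/W
(1/r₁−1/r₂)/(4πk) = 0.04997 ⇒ k = 0.01851/(4π·0.04997) = 0.0295 W/m·K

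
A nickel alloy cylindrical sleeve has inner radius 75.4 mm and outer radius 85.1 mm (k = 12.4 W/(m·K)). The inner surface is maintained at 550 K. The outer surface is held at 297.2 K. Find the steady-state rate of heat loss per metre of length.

Q' = 163 kW/m

Q' = 2πk·ΔT/ln(r₂/r₁) = 2π × 12.4 × 252.8 / ln(0.0851/0.0754) = 1.63×10^5 W/m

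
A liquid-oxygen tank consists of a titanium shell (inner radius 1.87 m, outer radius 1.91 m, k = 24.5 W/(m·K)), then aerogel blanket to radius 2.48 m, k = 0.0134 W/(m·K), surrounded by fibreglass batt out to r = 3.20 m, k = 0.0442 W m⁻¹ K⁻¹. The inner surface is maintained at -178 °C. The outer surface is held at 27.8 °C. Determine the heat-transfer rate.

Q = 234 W

Series thermal resistances, inner to outer:
  R_titanium = (1/1.87 − 1/1.91)/(4πk) = 0.01120/(4π·24.5) = 3.638×10^-5 K/W
  R_aerogel blanket = (1/1.91 − 1/2.48)/(4πk) = 0.1203/(4π·0.0134) = 0.7146 K/W
  R_fibreglass batt = (1/2.48 − 1/3.20)/(4πk) = 0.09073/(4π·0.0442) = 0.1633 K/W
ΣR = 3.638×10^-5 + 0.7146 + 0.1633 = 0.8779 K/W
Q = ΔT/ΣR = (-178 °C − 27.8 °C)/0.8779 = -234 W
(Negative Q ⇒ heat flows inward; heat gain = 234 W.)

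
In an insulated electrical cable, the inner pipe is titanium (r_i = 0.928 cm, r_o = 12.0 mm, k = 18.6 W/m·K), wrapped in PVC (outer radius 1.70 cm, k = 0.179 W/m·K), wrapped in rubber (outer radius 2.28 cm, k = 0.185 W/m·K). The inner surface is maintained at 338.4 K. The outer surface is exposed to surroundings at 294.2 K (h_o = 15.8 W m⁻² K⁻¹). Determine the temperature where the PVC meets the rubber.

T = 324.7 K

Series thermal resistances, inner to outer:
  R'_titanium = ln(0.0120/0.00928)/(2πk) = 0.2570/(2π·18.6) = 0.002199 m·K/W
  R'_PVC = ln(0.0170/0.0120)/(2πk) = 0.3483/(2π·0.179) = 0.3097 m·K/W
  R'_rubber = ln(0.0228/0.0170)/(2πk) = 0.2935/(2π·0.185) = 0.2525 m·K/W
  R'_conv,out = 1/(2πr h) = 1/(2π·0.0228·15.8) = 0.4418 m·K/W
ΣR = 0.002199 + 0.3097 + 0.2525 + 0.4418 = 1.006 m·K/W
Q' = ΔT/ΣR = (338.4 K − 294.2 K)/1.006 = 43.94 W/m
From the inner boundary to the PVC/rubber interface, ΣR_partial = 0.3119 m·K/W.
T_interface = T_in − Q'·ΣR_partial = 338.4 K − (43.94)(0.3119) = 324.7 K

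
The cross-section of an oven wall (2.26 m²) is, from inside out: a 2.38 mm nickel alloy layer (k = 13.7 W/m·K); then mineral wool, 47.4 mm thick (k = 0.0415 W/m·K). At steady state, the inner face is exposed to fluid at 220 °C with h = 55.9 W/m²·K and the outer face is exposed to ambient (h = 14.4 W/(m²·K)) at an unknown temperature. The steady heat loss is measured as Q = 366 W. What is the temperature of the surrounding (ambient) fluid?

T_out = 20.9 °C

Series resistances:
  R_conv,in = 1/(hA) = 1/(55.9·2.26) = 0.007916 K/W
  R_nickel alloy = L/(kA) = 0.00238/(13.7·2.26) = 7.687×10^-5 K/W
  R_mineral wool = L/(kA) = 0.0474/(0.0415·2.26) = 0.5054 K/W
  R_conv,out = 1/(hA) = 1/(14.4·2.26) = 0.03073 K/W
ΣR = 0.5441 K/W
ΔT = Q·ΣR = 366 × 0.5441 = 199.1 K
Heat flows outward, so T_out = T_in − ΔT = 220 − 199.1 = 20.9 °C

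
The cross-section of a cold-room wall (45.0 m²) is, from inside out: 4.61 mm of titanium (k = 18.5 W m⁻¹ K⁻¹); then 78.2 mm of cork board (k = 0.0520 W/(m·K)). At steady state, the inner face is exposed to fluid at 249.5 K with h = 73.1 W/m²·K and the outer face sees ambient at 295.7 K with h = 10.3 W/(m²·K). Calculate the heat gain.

Q = 1290 W

Treat each layer as a resistance in series:
  R_conv,in = 1/(hA) = 1/(73.1·45.0) = 3.040×10^-4 K/W
  R_titanium = L/(kA) = 0.00461/(18.5·45.0) = 5.538×10^-6 K/W
  R_cork board = L/(kA) = 0.0782/(0.0520·45.0) = 0.03342 K/W
  R_conv,out = 1/(hA) = 1/(10.3·45.0) = 0.002157 K/W
ΣR = 3.040×10^-4 + 5.538×10^-6 + 0.03342 + 0.002157 = 0.03589 K/W
Q = ΔT/ΣR = (249.5 K − 295.7 K)/0.03589 = -1290 W
(Negative Q ⇒ heat flows inward; heat gain = 1290 W.)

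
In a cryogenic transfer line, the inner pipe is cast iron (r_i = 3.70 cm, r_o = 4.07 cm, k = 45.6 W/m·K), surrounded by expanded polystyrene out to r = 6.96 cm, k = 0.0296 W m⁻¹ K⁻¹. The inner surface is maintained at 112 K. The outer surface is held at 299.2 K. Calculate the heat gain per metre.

Q' = 64.9 W/m

Resistance network (inner→outer):
  R'_cast iron = ln(0.0407/0.0370)/(2πk) = 0.09531/(2π·45.6) = 3.327×10^-4 m·K/W
  R'_expanded polystyrene = ln(0.0696/0.0407)/(2πk) = 0.5365/(2π·0.0296) = 2.885 m·K/W
ΣR = 3.327×10^-4 + 2.885 = 2.885 m·K/W
Q' = ΔT/ΣR = (112 K − 299.2 K)/2.885 = -64.9 W/m
(Negative Q' ⇒ heat flows inward; heat gain = 64.9 W/m.)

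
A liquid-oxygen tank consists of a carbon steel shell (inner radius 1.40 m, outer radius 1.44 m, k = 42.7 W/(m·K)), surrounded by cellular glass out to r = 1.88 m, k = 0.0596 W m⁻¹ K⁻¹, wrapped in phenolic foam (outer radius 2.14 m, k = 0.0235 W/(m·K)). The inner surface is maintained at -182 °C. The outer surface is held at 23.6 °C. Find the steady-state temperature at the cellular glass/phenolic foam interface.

T = -79.6 °C

Series thermal resistances, inner to outer:
  R_carbon steel = (1/1.40 − 1/1.44)/(4πk) = 0.01984/(4π·42.7) = 3.698×10^-5 K/W
  R_cellular glass = (1/1.44 − 1/1.88)/(4πk) = 0.1625/(4π·0.0596) = 0.2170 K/W
  R_phenolic foam = (1/1.88 − 1/2.14)/(4πk) = 0.06463/(4π·0.0235) = 0.2188 K/W
ΣR = 3.698×10^-5 + 0.2170 + 0.2188 = 0.4358 K/W
Q = ΔT/ΣR = (-182 °C − 23.6 °C)/0.4358 = -471.8 W
From the inner boundary to the cellular glass/phenolic foam interface, ΣR_partial = 0.2170 K/W.
T_interface = T_in − Q·ΣR_partial = -182 °C − (-471.8)(0.2170) = -79.6 °C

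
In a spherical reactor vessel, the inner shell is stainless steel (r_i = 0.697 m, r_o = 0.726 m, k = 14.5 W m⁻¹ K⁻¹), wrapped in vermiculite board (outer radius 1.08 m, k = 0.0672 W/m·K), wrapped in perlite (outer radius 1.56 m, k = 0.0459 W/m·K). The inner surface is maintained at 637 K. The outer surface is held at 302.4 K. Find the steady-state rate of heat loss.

Resistance network (inner→outer):
  R_stainless steel = (1/0.697 − 1/0.726)/(4πk) = 0.05731/(4π·14.5) = 3.145×10^-4 K/W
  R_vermiculite board = (1/0.726 − 1/1.08)/(4πk) = 0.4515/(4π·0.0672) = 0.5346 K/W
  R_perlite = (1/1.08 − 1/1.56)/(4πk) = 0.2849/(4π·0.0459) = 0.4939 K/W
ΣR = 3.145×10^-4 + 0.5346 + 0.4939 = 1.029 K/W
Q = ΔT/ΣR = (637 K − 302.4 K)/1.029 = 325 W

Q = 325 W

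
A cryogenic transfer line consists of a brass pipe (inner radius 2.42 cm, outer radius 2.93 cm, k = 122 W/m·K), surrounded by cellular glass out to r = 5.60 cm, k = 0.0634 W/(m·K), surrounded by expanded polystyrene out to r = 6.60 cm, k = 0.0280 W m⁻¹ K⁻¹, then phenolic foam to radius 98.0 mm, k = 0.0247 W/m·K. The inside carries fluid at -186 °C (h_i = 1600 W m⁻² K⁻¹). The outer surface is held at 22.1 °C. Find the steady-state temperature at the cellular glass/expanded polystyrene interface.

T = -120 °C

Resistance network (inner→outer):
  R'_conv,in = 1/(2πr h) = 1/(2π·0.0242·1600) = 0.004110 m·K/W
  R'_brass = ln(0.0293/0.0242)/(2πk) = 0.1912/(2π·122) = 2.495×10^-4 m·K/W
  R'_cellular glass = ln(0.0560/0.0293)/(2πk) = 0.6478/(2π·0.0634) = 1.626 m·K/W
  R'_expanded polystyrene = ln(0.0660/0.0560)/(2πk) = 0.1643/(2π·0.0280) = 0.9339 m·K/W
  R'_phenolic foam = ln(0.0980/0.0660)/(2πk) = 0.3953/(2π·0.0247) = 2.547 m·K/W
ΣR = 0.004110 + 2.495×10^-4 + 1.626 + 0.9339 + 2.547 = 5.111 m·K/W
Q' = ΔT/ΣR = (-186 °C − 22.1 °C)/5.111 = -40.72 W/m
From the inner boundary to the cellular glass/expanded polystyrene interface, ΣR_partial = 1.630 m·K/W.
T_interface = T_in − Q'·ΣR_partial = -186 °C − (-40.72)(1.630) = -120 °C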